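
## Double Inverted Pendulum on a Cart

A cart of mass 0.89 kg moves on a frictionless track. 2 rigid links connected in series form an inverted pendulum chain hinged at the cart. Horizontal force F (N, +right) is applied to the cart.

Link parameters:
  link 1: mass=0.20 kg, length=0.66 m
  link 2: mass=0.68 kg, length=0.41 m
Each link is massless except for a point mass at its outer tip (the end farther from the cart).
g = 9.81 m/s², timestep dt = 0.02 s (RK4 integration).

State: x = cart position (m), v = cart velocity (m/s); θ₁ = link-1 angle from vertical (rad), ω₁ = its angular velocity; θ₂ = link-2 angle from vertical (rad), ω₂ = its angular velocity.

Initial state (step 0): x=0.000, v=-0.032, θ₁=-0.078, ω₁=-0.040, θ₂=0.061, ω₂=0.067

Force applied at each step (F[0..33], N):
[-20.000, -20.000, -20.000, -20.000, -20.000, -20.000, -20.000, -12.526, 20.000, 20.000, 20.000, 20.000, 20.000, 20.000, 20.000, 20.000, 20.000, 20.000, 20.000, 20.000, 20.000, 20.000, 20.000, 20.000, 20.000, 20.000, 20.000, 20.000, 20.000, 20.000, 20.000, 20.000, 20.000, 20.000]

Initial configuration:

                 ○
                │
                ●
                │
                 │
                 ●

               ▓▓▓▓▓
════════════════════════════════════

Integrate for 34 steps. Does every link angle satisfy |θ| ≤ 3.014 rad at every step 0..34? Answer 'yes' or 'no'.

Answer: yes

Derivation:
apply F[0]=-20.000 → step 1: x=-0.005, v=-0.465, θ₁=-0.074, ω₁=0.440, θ₂=0.066, ω₂=0.386
apply F[1]=-20.000 → step 2: x=-0.019, v=-0.901, θ₁=-0.060, ω₁=0.936, θ₂=0.076, ω₂=0.688
apply F[2]=-20.000 → step 3: x=-0.041, v=-1.341, θ₁=-0.036, ω₁=1.464, θ₂=0.093, ω₂=0.949
apply F[3]=-20.000 → step 4: x=-0.072, v=-1.788, θ₁=-0.001, ω₁=2.042, θ₂=0.114, ω₂=1.146
apply F[4]=-20.000 → step 5: x=-0.113, v=-2.239, θ₁=0.046, ω₁=2.679, θ₂=0.138, ω₂=1.260
apply F[5]=-20.000 → step 6: x=-0.162, v=-2.690, θ₁=0.106, ω₁=3.371, θ₂=0.164, ω₂=1.287
apply F[6]=-20.000 → step 7: x=-0.220, v=-3.130, θ₁=0.181, ω₁=4.082, θ₂=0.189, ω₂=1.268
apply F[7]=-12.526 → step 8: x=-0.285, v=-3.385, θ₁=0.267, ω₁=4.510, θ₂=0.215, ω₂=1.299
apply F[8]=+20.000 → step 9: x=-0.349, v=-2.957, θ₁=0.352, ω₁=4.011, θ₂=0.240, ω₂=1.236
apply F[9]=+20.000 → step 10: x=-0.404, v=-2.554, θ₁=0.428, ω₁=3.648, θ₂=0.263, ω₂=1.049
apply F[10]=+20.000 → step 11: x=-0.451, v=-2.174, θ₁=0.498, ω₁=3.415, θ₂=0.281, ω₂=0.728
apply F[11]=+20.000 → step 12: x=-0.491, v=-1.810, θ₁=0.565, ω₁=3.296, θ₂=0.292, ω₂=0.286
apply F[12]=+20.000 → step 13: x=-0.523, v=-1.455, θ₁=0.631, ω₁=3.267, θ₂=0.292, ω₂=-0.258
apply F[13]=+20.000 → step 14: x=-0.549, v=-1.101, θ₁=0.696, ω₁=3.301, θ₂=0.281, ω₂=-0.875
apply F[14]=+20.000 → step 15: x=-0.567, v=-0.742, θ₁=0.763, ω₁=3.370, θ₂=0.257, ω₂=-1.530
apply F[15]=+20.000 → step 16: x=-0.579, v=-0.375, θ₁=0.831, ω₁=3.445, θ₂=0.220, ω₂=-2.191
apply F[16]=+20.000 → step 17: x=-0.582, v=0.002, θ₁=0.901, ω₁=3.506, θ₂=0.169, ω₂=-2.834
apply F[17]=+20.000 → step 18: x=-0.579, v=0.387, θ₁=0.971, ω₁=3.536, θ₂=0.106, ω₂=-3.448
apply F[18]=+20.000 → step 19: x=-0.567, v=0.780, θ₁=1.042, ω₁=3.529, θ₂=0.032, ω₂=-4.038
apply F[19]=+20.000 → step 20: x=-0.547, v=1.176, θ₁=1.112, ω₁=3.476, θ₂=-0.055, ω₂=-4.620
apply F[20]=+20.000 → step 21: x=-0.520, v=1.572, θ₁=1.181, ω₁=3.370, θ₂=-0.153, ω₂=-5.220
apply F[21]=+20.000 → step 22: x=-0.484, v=1.964, θ₁=1.247, ω₁=3.195, θ₂=-0.264, ω₂=-5.871
apply F[22]=+20.000 → step 23: x=-0.441, v=2.348, θ₁=1.308, ω₁=2.926, θ₂=-0.389, ω₂=-6.622
apply F[23]=+20.000 → step 24: x=-0.391, v=2.712, θ₁=1.363, ω₁=2.520, θ₂=-0.530, ω₂=-7.544
apply F[24]=+20.000 → step 25: x=-0.333, v=3.042, θ₁=1.407, ω₁=1.907, θ₂=-0.692, ω₂=-8.742
apply F[25]=+20.000 → step 26: x=-0.269, v=3.305, θ₁=1.437, ω₁=0.978, θ₂=-0.883, ω₂=-10.373
apply F[26]=+20.000 → step 27: x=-0.202, v=3.433, θ₁=1.444, ω₁=-0.382, θ₂=-1.111, ω₂=-12.617
apply F[27]=+20.000 → step 28: x=-0.134, v=3.297, θ₁=1.419, ω₁=-2.067, θ₂=-1.391, ω₂=-15.385
apply F[28]=+20.000 → step 29: x=-0.073, v=2.780, θ₁=1.365, ω₁=-3.045, θ₂=-1.722, ω₂=-17.349
apply F[29]=+20.000 → step 30: x=-0.024, v=2.148, θ₁=1.313, ω₁=-1.799, θ₂=-2.064, ω₂=-16.310
apply F[30]=+20.000 → step 31: x=0.016, v=1.879, θ₁=1.301, ω₁=0.643, θ₂=-2.362, ω₂=-13.434
apply F[31]=+20.000 → step 32: x=0.054, v=1.969, θ₁=1.336, ω₁=2.673, θ₂=-2.605, ω₂=-11.023
apply F[32]=+20.000 → step 33: x=0.096, v=2.249, θ₁=1.404, ω₁=4.111, θ₂=-2.809, ω₂=-9.532
apply F[33]=+20.000 → step 34: x=0.145, v=2.625, θ₁=1.498, ω₁=5.212, θ₂=-2.991, ω₂=-8.787
Max |angle| over trajectory = 2.991 rad; bound = 3.014 → within bound.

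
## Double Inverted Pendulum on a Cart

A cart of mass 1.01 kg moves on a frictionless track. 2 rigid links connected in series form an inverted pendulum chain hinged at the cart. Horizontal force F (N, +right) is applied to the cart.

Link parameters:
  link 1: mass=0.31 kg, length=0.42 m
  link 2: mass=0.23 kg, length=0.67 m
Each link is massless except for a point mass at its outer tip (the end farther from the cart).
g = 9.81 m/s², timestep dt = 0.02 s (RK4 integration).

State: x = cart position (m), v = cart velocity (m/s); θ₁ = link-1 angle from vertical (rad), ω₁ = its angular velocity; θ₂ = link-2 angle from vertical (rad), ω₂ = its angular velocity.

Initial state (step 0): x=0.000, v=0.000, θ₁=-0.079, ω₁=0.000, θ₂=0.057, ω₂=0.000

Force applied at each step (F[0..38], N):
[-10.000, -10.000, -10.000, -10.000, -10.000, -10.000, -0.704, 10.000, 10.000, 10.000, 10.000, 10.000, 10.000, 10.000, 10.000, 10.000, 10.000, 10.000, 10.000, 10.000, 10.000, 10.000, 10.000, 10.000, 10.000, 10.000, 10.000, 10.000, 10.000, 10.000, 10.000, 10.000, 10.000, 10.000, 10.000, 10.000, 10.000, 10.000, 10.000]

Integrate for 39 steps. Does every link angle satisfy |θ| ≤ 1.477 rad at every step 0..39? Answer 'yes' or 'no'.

Answer: yes

Derivation:
apply F[0]=-10.000 → step 1: x=-0.002, v=-0.189, θ₁=-0.075, ω₁=0.365, θ₂=0.058, ω₂=0.073
apply F[1]=-10.000 → step 2: x=-0.008, v=-0.380, θ₁=-0.064, ω₁=0.738, θ₂=0.060, ω₂=0.141
apply F[2]=-10.000 → step 3: x=-0.017, v=-0.572, θ₁=-0.046, ω₁=1.128, θ₂=0.063, ω₂=0.201
apply F[3]=-10.000 → step 4: x=-0.030, v=-0.767, θ₁=-0.019, ω₁=1.544, θ₂=0.068, ω₂=0.248
apply F[4]=-10.000 → step 5: x=-0.048, v=-0.964, θ₁=0.016, ω₁=1.992, θ₂=0.073, ω₂=0.280
apply F[5]=-10.000 → step 6: x=-0.069, v=-1.165, θ₁=0.061, ω₁=2.478, θ₂=0.079, ω₂=0.295
apply F[6]=-0.704 → step 7: x=-0.093, v=-1.186, θ₁=0.111, ω₁=2.567, θ₂=0.085, ω₂=0.294
apply F[7]=+10.000 → step 8: x=-0.114, v=-1.000, θ₁=0.159, ω₁=2.207, θ₂=0.091, ω₂=0.272
apply F[8]=+10.000 → step 9: x=-0.133, v=-0.820, θ₁=0.200, ω₁=1.898, θ₂=0.096, ω₂=0.230
apply F[9]=+10.000 → step 10: x=-0.147, v=-0.645, θ₁=0.235, ω₁=1.634, θ₂=0.100, ω₂=0.167
apply F[10]=+10.000 → step 11: x=-0.158, v=-0.475, θ₁=0.265, ω₁=1.412, θ₂=0.102, ω₂=0.086
apply F[11]=+10.000 → step 12: x=-0.166, v=-0.309, θ₁=0.292, ω₁=1.225, θ₂=0.103, ω₂=-0.012
apply F[12]=+10.000 → step 13: x=-0.171, v=-0.146, θ₁=0.315, ω₁=1.070, θ₂=0.102, ω₂=-0.126
apply F[13]=+10.000 → step 14: x=-0.172, v=0.015, θ₁=0.335, ω₁=0.942, θ₂=0.098, ω₂=-0.254
apply F[14]=+10.000 → step 15: x=-0.170, v=0.173, θ₁=0.353, ω₁=0.837, θ₂=0.091, ω₂=-0.395
apply F[15]=+10.000 → step 16: x=-0.165, v=0.330, θ₁=0.368, ω₁=0.754, θ₂=0.082, ω₂=-0.550
apply F[16]=+10.000 → step 17: x=-0.157, v=0.485, θ₁=0.383, ω₁=0.689, θ₂=0.069, ω₂=-0.718
apply F[17]=+10.000 → step 18: x=-0.146, v=0.639, θ₁=0.396, ω₁=0.641, θ₂=0.053, ω₂=-0.899
apply F[18]=+10.000 → step 19: x=-0.132, v=0.792, θ₁=0.409, ω₁=0.606, θ₂=0.033, ω₂=-1.093
apply F[19]=+10.000 → step 20: x=-0.114, v=0.946, θ₁=0.420, ω₁=0.583, θ₂=0.009, ω₂=-1.300
apply F[20]=+10.000 → step 21: x=-0.094, v=1.099, θ₁=0.432, ω₁=0.569, θ₂=-0.019, ω₂=-1.520
apply F[21]=+10.000 → step 22: x=-0.070, v=1.252, θ₁=0.443, ω₁=0.559, θ₂=-0.052, ω₂=-1.752
apply F[22]=+10.000 → step 23: x=-0.044, v=1.406, θ₁=0.454, ω₁=0.551, θ₂=-0.089, ω₂=-1.996
apply F[23]=+10.000 → step 24: x=-0.014, v=1.561, θ₁=0.465, ω₁=0.540, θ₂=-0.132, ω₂=-2.250
apply F[24]=+10.000 → step 25: x=0.019, v=1.717, θ₁=0.476, ω₁=0.521, θ₂=-0.179, ω₂=-2.514
apply F[25]=+10.000 → step 26: x=0.055, v=1.875, θ₁=0.486, ω₁=0.487, θ₂=-0.232, ω₂=-2.785
apply F[26]=+10.000 → step 27: x=0.094, v=2.033, θ₁=0.495, ω₁=0.432, θ₂=-0.291, ω₂=-3.062
apply F[27]=+10.000 → step 28: x=0.136, v=2.193, θ₁=0.503, ω₁=0.350, θ₂=-0.355, ω₂=-3.345
apply F[28]=+10.000 → step 29: x=0.182, v=2.355, θ₁=0.509, ω₁=0.233, θ₂=-0.424, ω₂=-3.632
apply F[29]=+10.000 → step 30: x=0.230, v=2.517, θ₁=0.512, ω₁=0.075, θ₂=-0.500, ω₂=-3.924
apply F[30]=+10.000 → step 31: x=0.282, v=2.681, θ₁=0.512, ω₁=-0.131, θ₂=-0.581, ω₂=-4.220
apply F[31]=+10.000 → step 32: x=0.338, v=2.846, θ₁=0.507, ω₁=-0.395, θ₂=-0.669, ω₂=-4.520
apply F[32]=+10.000 → step 33: x=0.396, v=3.012, θ₁=0.495, ω₁=-0.724, θ₂=-0.762, ω₂=-4.824
apply F[33]=+10.000 → step 34: x=0.458, v=3.179, θ₁=0.477, ω₁=-1.126, θ₂=-0.862, ω₂=-5.130
apply F[34]=+10.000 → step 35: x=0.523, v=3.348, θ₁=0.450, ω₁=-1.610, θ₂=-0.967, ω₂=-5.436
apply F[35]=+10.000 → step 36: x=0.592, v=3.521, θ₁=0.412, ω₁=-2.184, θ₂=-1.079, ω₂=-5.733
apply F[36]=+10.000 → step 37: x=0.664, v=3.697, θ₁=0.362, ω₁=-2.856, θ₂=-1.197, ω₂=-6.011
apply F[37]=+10.000 → step 38: x=0.740, v=3.879, θ₁=0.297, ω₁=-3.628, θ₂=-1.319, ω₂=-6.250
apply F[38]=+10.000 → step 39: x=0.819, v=4.068, θ₁=0.216, ω₁=-4.497, θ₂=-1.446, ω₂=-6.422
Max |angle| over trajectory = 1.446 rad; bound = 1.477 → within bound.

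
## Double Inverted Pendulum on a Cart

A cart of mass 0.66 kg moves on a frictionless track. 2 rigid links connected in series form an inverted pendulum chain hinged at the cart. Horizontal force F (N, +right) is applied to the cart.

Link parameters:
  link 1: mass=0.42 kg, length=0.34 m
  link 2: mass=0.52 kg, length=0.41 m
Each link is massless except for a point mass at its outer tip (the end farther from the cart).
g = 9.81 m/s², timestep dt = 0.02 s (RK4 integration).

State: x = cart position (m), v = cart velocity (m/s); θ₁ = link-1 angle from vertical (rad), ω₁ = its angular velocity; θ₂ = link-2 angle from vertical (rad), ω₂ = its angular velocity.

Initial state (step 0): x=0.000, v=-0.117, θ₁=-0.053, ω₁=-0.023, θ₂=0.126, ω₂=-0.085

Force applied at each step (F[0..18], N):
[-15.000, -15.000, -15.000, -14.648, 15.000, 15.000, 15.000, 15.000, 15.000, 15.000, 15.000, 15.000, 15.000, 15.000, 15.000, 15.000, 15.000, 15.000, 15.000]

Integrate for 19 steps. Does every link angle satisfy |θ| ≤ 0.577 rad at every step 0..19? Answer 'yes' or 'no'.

apply F[0]=-15.000 → step 1: x=-0.007, v=-0.557, θ₁=-0.042, ω₁=1.111, θ₂=0.126, ω₂=0.112
apply F[1]=-15.000 → step 2: x=-0.022, v=-1.004, θ₁=-0.008, ω₁=2.309, θ₂=0.130, ω₂=0.266
apply F[2]=-15.000 → step 3: x=-0.047, v=-1.462, θ₁=0.051, ω₁=3.613, θ₂=0.136, ω₂=0.346
apply F[3]=-14.648 → step 4: x=-0.081, v=-1.908, θ₁=0.137, ω₁=4.965, θ₂=0.144, ω₂=0.357
apply F[4]=+15.000 → step 5: x=-0.115, v=-1.489, θ₁=0.225, ω₁=3.878, θ₂=0.151, ω₂=0.328
apply F[5]=+15.000 → step 6: x=-0.141, v=-1.110, θ₁=0.293, ω₁=3.027, θ₂=0.156, ω₂=0.208
apply F[6]=+15.000 → step 7: x=-0.159, v=-0.762, θ₁=0.347, ω₁=2.380, θ₂=0.158, ω₂=-0.005
apply F[7]=+15.000 → step 8: x=-0.171, v=-0.439, θ₁=0.390, ω₁=1.892, θ₂=0.155, ω₂=-0.297
apply F[8]=+15.000 → step 9: x=-0.177, v=-0.131, θ₁=0.424, ω₁=1.521, θ₂=0.146, ω₂=-0.657
apply F[9]=+15.000 → step 10: x=-0.176, v=0.167, θ₁=0.451, ω₁=1.236, θ₂=0.129, ω₂=-1.076
apply F[10]=+15.000 → step 11: x=-0.170, v=0.460, θ₁=0.473, ω₁=1.010, θ₂=0.103, ω₂=-1.547
apply F[11]=+15.000 → step 12: x=-0.158, v=0.752, θ₁=0.492, ω₁=0.816, θ₂=0.066, ω₂=-2.064
apply F[12]=+15.000 → step 13: x=-0.140, v=1.048, θ₁=0.506, ω₁=0.629, θ₂=0.020, ω₂=-2.621
apply F[13]=+15.000 → step 14: x=-0.116, v=1.351, θ₁=0.517, ω₁=0.420, θ₂=-0.039, ω₂=-3.211
apply F[14]=+15.000 → step 15: x=-0.086, v=1.664, θ₁=0.523, ω₁=0.155, θ₂=-0.109, ω₂=-3.823
apply F[15]=+15.000 → step 16: x=-0.050, v=1.988, θ₁=0.522, ω₁=-0.201, θ₂=-0.192, ω₂=-4.445
apply F[16]=+15.000 → step 17: x=-0.006, v=2.325, θ₁=0.514, ω₁=-0.685, θ₂=-0.287, ω₂=-5.064
apply F[17]=+15.000 → step 18: x=0.044, v=2.679, θ₁=0.494, ω₁=-1.337, θ₂=-0.394, ω₂=-5.664
apply F[18]=+15.000 → step 19: x=0.101, v=3.050, θ₁=0.459, ω₁=-2.199, θ₂=-0.513, ω₂=-6.219
Max |angle| over trajectory = 0.523 rad; bound = 0.577 → within bound.

Answer: yes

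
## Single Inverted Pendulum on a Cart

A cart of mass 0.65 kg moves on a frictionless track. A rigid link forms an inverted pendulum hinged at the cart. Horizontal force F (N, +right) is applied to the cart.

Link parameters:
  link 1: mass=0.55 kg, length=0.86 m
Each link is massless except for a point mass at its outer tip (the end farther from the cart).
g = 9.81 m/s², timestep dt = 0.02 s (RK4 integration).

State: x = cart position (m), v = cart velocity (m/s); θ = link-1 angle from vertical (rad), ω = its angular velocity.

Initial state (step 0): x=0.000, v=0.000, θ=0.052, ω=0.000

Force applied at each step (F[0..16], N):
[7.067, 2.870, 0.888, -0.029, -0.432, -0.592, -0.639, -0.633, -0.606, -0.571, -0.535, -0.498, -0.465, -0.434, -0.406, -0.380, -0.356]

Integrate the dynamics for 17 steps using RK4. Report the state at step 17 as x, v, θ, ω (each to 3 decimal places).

Answer: x=0.066, v=0.089, θ=-0.008, ω=-0.046

Derivation:
apply F[0]=+7.067 → step 1: x=0.002, v=0.209, θ=0.050, ω=-0.230
apply F[1]=+2.870 → step 2: x=0.007, v=0.289, θ=0.044, ω=-0.313
apply F[2]=+0.888 → step 3: x=0.013, v=0.309, θ=0.038, ω=-0.328
apply F[3]=-0.029 → step 4: x=0.019, v=0.303, θ=0.031, ω=-0.312
apply F[4]=-0.432 → step 5: x=0.025, v=0.285, θ=0.026, ω=-0.285
apply F[5]=-0.592 → step 6: x=0.031, v=0.263, θ=0.020, ω=-0.254
apply F[6]=-0.639 → step 7: x=0.036, v=0.240, θ=0.015, ω=-0.224
apply F[7]=-0.633 → step 8: x=0.040, v=0.219, θ=0.011, ω=-0.195
apply F[8]=-0.606 → step 9: x=0.044, v=0.199, θ=0.008, ω=-0.170
apply F[9]=-0.571 → step 10: x=0.048, v=0.180, θ=0.004, ω=-0.147
apply F[10]=-0.535 → step 11: x=0.052, v=0.163, θ=0.002, ω=-0.127
apply F[11]=-0.498 → step 12: x=0.055, v=0.148, θ=-0.001, ω=-0.109
apply F[12]=-0.465 → step 13: x=0.057, v=0.134, θ=-0.003, ω=-0.093
apply F[13]=-0.434 → step 14: x=0.060, v=0.121, θ=-0.004, ω=-0.079
apply F[14]=-0.406 → step 15: x=0.062, v=0.109, θ=-0.006, ω=-0.066
apply F[15]=-0.380 → step 16: x=0.064, v=0.099, θ=-0.007, ω=-0.056
apply F[16]=-0.356 → step 17: x=0.066, v=0.089, θ=-0.008, ω=-0.046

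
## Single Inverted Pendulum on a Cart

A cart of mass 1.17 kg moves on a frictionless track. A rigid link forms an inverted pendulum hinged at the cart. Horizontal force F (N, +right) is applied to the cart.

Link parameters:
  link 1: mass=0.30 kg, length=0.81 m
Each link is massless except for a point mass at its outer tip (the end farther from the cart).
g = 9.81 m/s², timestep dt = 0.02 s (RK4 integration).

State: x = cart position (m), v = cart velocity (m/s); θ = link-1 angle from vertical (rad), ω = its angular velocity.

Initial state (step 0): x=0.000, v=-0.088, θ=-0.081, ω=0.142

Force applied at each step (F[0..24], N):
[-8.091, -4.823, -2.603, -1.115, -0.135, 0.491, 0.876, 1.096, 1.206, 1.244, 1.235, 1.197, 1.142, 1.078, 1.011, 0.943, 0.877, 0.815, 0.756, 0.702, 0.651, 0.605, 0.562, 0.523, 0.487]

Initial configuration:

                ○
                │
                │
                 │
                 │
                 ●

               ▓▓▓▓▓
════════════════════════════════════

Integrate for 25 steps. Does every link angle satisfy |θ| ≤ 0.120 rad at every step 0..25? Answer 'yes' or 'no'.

Answer: yes

Derivation:
apply F[0]=-8.091 → step 1: x=-0.003, v=-0.222, θ=-0.077, ω=0.288
apply F[1]=-4.823 → step 2: x=-0.008, v=-0.301, θ=-0.070, ω=0.367
apply F[2]=-2.603 → step 3: x=-0.015, v=-0.342, θ=-0.062, ω=0.402
apply F[3]=-1.115 → step 4: x=-0.022, v=-0.358, θ=-0.054, ω=0.407
apply F[4]=-0.135 → step 5: x=-0.029, v=-0.358, θ=-0.046, ω=0.395
apply F[5]=+0.491 → step 6: x=-0.036, v=-0.347, θ=-0.039, ω=0.372
apply F[6]=+0.876 → step 7: x=-0.043, v=-0.331, θ=-0.032, ω=0.343
apply F[7]=+1.096 → step 8: x=-0.049, v=-0.311, θ=-0.025, ω=0.311
apply F[8]=+1.206 → step 9: x=-0.055, v=-0.289, θ=-0.019, ω=0.279
apply F[9]=+1.244 → step 10: x=-0.061, v=-0.267, θ=-0.014, ω=0.248
apply F[10]=+1.235 → step 11: x=-0.066, v=-0.245, θ=-0.009, ω=0.218
apply F[11]=+1.197 → step 12: x=-0.071, v=-0.224, θ=-0.005, ω=0.191
apply F[12]=+1.142 → step 13: x=-0.075, v=-0.205, θ=-0.002, ω=0.165
apply F[13]=+1.078 → step 14: x=-0.079, v=-0.186, θ=0.002, ω=0.143
apply F[14]=+1.011 → step 15: x=-0.082, v=-0.169, θ=0.004, ω=0.122
apply F[15]=+0.943 → step 16: x=-0.086, v=-0.153, θ=0.006, ω=0.104
apply F[16]=+0.877 → step 17: x=-0.088, v=-0.139, θ=0.008, ω=0.088
apply F[17]=+0.815 → step 18: x=-0.091, v=-0.125, θ=0.010, ω=0.073
apply F[18]=+0.756 → step 19: x=-0.093, v=-0.113, θ=0.011, ω=0.061
apply F[19]=+0.702 → step 20: x=-0.096, v=-0.101, θ=0.012, ω=0.049
apply F[20]=+0.651 → step 21: x=-0.097, v=-0.091, θ=0.013, ω=0.040
apply F[21]=+0.605 → step 22: x=-0.099, v=-0.081, θ=0.014, ω=0.031
apply F[22]=+0.562 → step 23: x=-0.101, v=-0.072, θ=0.015, ω=0.023
apply F[23]=+0.523 → step 24: x=-0.102, v=-0.064, θ=0.015, ω=0.017
apply F[24]=+0.487 → step 25: x=-0.103, v=-0.057, θ=0.015, ω=0.011
Max |angle| over trajectory = 0.081 rad; bound = 0.120 → within bound.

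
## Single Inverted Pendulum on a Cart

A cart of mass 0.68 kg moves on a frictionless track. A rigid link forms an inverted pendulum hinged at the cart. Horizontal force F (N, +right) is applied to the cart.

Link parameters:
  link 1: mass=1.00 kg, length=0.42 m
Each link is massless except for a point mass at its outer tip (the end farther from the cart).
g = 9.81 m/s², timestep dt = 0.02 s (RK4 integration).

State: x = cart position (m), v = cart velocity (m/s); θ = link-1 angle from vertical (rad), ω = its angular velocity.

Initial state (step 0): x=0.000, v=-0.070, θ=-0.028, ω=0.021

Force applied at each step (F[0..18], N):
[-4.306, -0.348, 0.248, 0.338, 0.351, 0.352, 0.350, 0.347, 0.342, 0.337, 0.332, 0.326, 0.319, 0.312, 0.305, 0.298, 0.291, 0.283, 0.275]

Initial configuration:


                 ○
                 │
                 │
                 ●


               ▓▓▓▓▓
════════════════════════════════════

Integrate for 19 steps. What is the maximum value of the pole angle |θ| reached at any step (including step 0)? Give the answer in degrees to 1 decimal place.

apply F[0]=-4.306 → step 1: x=-0.003, v=-0.189, θ=-0.025, ω=0.291
apply F[1]=-0.348 → step 2: x=-0.006, v=-0.193, θ=-0.019, ω=0.290
apply F[2]=+0.248 → step 3: x=-0.010, v=-0.181, θ=-0.014, ω=0.254
apply F[3]=+0.338 → step 4: x=-0.014, v=-0.168, θ=-0.009, ω=0.217
apply F[4]=+0.351 → step 5: x=-0.017, v=-0.155, θ=-0.005, ω=0.185
apply F[5]=+0.352 → step 6: x=-0.020, v=-0.144, θ=-0.002, ω=0.157
apply F[6]=+0.350 → step 7: x=-0.023, v=-0.134, θ=0.001, ω=0.132
apply F[7]=+0.347 → step 8: x=-0.025, v=-0.124, θ=0.004, ω=0.111
apply F[8]=+0.342 → step 9: x=-0.028, v=-0.116, θ=0.006, ω=0.092
apply F[9]=+0.337 → step 10: x=-0.030, v=-0.108, θ=0.007, ω=0.077
apply F[10]=+0.332 → step 11: x=-0.032, v=-0.100, θ=0.009, ω=0.063
apply F[11]=+0.326 → step 12: x=-0.034, v=-0.093, θ=0.010, ω=0.051
apply F[12]=+0.319 → step 13: x=-0.036, v=-0.087, θ=0.011, ω=0.041
apply F[13]=+0.312 → step 14: x=-0.037, v=-0.081, θ=0.012, ω=0.032
apply F[14]=+0.305 → step 15: x=-0.039, v=-0.076, θ=0.012, ω=0.024
apply F[15]=+0.298 → step 16: x=-0.040, v=-0.070, θ=0.013, ω=0.018
apply F[16]=+0.291 → step 17: x=-0.042, v=-0.065, θ=0.013, ω=0.012
apply F[17]=+0.283 → step 18: x=-0.043, v=-0.061, θ=0.013, ω=0.007
apply F[18]=+0.275 → step 19: x=-0.044, v=-0.057, θ=0.013, ω=0.003
Max |angle| over trajectory = 0.028 rad = 1.6°.

Answer: 1.6°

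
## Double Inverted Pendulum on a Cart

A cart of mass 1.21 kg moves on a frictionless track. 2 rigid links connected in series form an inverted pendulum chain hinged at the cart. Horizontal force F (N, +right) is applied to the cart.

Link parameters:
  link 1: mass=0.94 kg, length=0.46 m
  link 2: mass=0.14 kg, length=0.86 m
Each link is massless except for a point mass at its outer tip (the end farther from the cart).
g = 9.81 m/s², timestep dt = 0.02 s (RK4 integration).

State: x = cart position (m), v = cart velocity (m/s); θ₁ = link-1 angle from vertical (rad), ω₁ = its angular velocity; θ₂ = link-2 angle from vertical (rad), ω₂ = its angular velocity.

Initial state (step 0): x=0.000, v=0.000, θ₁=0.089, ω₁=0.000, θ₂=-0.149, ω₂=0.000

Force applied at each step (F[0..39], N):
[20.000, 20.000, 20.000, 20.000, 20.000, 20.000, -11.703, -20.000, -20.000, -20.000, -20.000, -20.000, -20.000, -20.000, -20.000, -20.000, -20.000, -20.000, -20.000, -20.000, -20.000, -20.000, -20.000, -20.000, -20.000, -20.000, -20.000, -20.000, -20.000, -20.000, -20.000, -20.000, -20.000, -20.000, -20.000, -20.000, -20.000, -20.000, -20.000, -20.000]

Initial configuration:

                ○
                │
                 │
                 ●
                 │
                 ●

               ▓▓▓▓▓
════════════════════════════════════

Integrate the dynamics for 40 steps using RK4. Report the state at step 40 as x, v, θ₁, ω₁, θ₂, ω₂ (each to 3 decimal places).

Answer: x=-1.036, v=-5.458, θ₁=-1.996, ω₁=-6.259, θ₂=1.234, ω₂=4.601

Derivation:
apply F[0]=+20.000 → step 1: x=0.003, v=0.314, θ₁=0.083, ω₁=-0.626, θ₂=-0.150, ω₂=-0.069
apply F[1]=+20.000 → step 2: x=0.013, v=0.630, θ₁=0.064, ω₁=-1.266, θ₂=-0.152, ω₂=-0.131
apply F[2]=+20.000 → step 3: x=0.028, v=0.953, θ₁=0.032, ω₁=-1.933, θ₂=-0.155, ω₂=-0.181
apply F[3]=+20.000 → step 4: x=0.051, v=1.282, θ₁=-0.014, ω₁=-2.636, θ₂=-0.159, ω₂=-0.215
apply F[4]=+20.000 → step 5: x=0.080, v=1.616, θ₁=-0.074, ω₁=-3.376, θ₂=-0.163, ω₂=-0.231
apply F[5]=+20.000 → step 6: x=0.115, v=1.949, θ₁=-0.149, ω₁=-4.141, θ₂=-0.168, ω₂=-0.233
apply F[6]=-11.703 → step 7: x=0.152, v=1.769, θ₁=-0.229, ω₁=-3.838, θ₂=-0.173, ω₂=-0.231
apply F[7]=-20.000 → step 8: x=0.185, v=1.473, θ₁=-0.300, ω₁=-3.334, θ₂=-0.177, ω₂=-0.213
apply F[8]=-20.000 → step 9: x=0.212, v=1.197, θ₁=-0.362, ω₁=-2.913, θ₂=-0.181, ω₂=-0.175
apply F[9]=-20.000 → step 10: x=0.233, v=0.937, θ₁=-0.417, ω₁=-2.568, θ₂=-0.184, ω₂=-0.117
apply F[10]=-20.000 → step 11: x=0.249, v=0.693, θ₁=-0.466, ω₁=-2.288, θ₂=-0.186, ω₂=-0.041
apply F[11]=-20.000 → step 12: x=0.261, v=0.461, θ₁=-0.509, ω₁=-2.064, θ₂=-0.185, ω₂=0.053
apply F[12]=-20.000 → step 13: x=0.268, v=0.239, θ₁=-0.549, ω₁=-1.888, θ₂=-0.183, ω₂=0.162
apply F[13]=-20.000 → step 14: x=0.270, v=0.025, θ₁=-0.585, ω₁=-1.753, θ₂=-0.179, ω₂=0.285
apply F[14]=-20.000 → step 15: x=0.269, v=-0.181, θ₁=-0.619, ω₁=-1.654, θ₂=-0.172, ω₂=0.420
apply F[15]=-20.000 → step 16: x=0.263, v=-0.382, θ₁=-0.651, ω₁=-1.587, θ₂=-0.162, ω₂=0.568
apply F[16]=-20.000 → step 17: x=0.253, v=-0.578, θ₁=-0.683, ω₁=-1.549, θ₂=-0.149, ω₂=0.727
apply F[17]=-20.000 → step 18: x=0.240, v=-0.770, θ₁=-0.713, ω₁=-1.535, θ₂=-0.133, ω₂=0.897
apply F[18]=-20.000 → step 19: x=0.223, v=-0.960, θ₁=-0.744, ω₁=-1.546, θ₂=-0.113, ω₂=1.078
apply F[19]=-20.000 → step 20: x=0.202, v=-1.147, θ₁=-0.775, ω₁=-1.577, θ₂=-0.090, ω₂=1.268
apply F[20]=-20.000 → step 21: x=0.177, v=-1.333, θ₁=-0.807, ω₁=-1.627, θ₂=-0.062, ω₂=1.468
apply F[21]=-20.000 → step 22: x=0.148, v=-1.517, θ₁=-0.841, ω₁=-1.695, θ₂=-0.031, ω₂=1.677
apply F[22]=-20.000 → step 23: x=0.116, v=-1.701, θ₁=-0.875, ω₁=-1.779, θ₂=0.005, ω₂=1.894
apply F[23]=-20.000 → step 24: x=0.080, v=-1.885, θ₁=-0.912, ω₁=-1.878, θ₂=0.045, ω₂=2.117
apply F[24]=-20.000 → step 25: x=0.041, v=-2.070, θ₁=-0.950, ω₁=-1.990, θ₂=0.090, ω₂=2.346
apply F[25]=-20.000 → step 26: x=-0.003, v=-2.256, θ₁=-0.991, ω₁=-2.114, θ₂=0.139, ω₂=2.577
apply F[26]=-20.000 → step 27: x=-0.050, v=-2.444, θ₁=-1.035, ω₁=-2.249, θ₂=0.193, ω₂=2.811
apply F[27]=-20.000 → step 28: x=-0.100, v=-2.633, θ₁=-1.082, ω₁=-2.395, θ₂=0.251, ω₂=3.043
apply F[28]=-20.000 → step 29: x=-0.155, v=-2.825, θ₁=-1.131, ω₁=-2.552, θ₂=0.314, ω₂=3.271
apply F[29]=-20.000 → step 30: x=-0.213, v=-3.019, θ₁=-1.184, ω₁=-2.721, θ₂=0.382, ω₂=3.493
apply F[30]=-20.000 → step 31: x=-0.276, v=-3.217, θ₁=-1.240, ω₁=-2.904, θ₂=0.454, ω₂=3.705
apply F[31]=-20.000 → step 32: x=-0.342, v=-3.418, θ₁=-1.300, ω₁=-3.103, θ₂=0.530, ω₂=3.904
apply F[32]=-20.000 → step 33: x=-0.412, v=-3.624, θ₁=-1.364, ω₁=-3.324, θ₂=0.610, ω₂=4.086
apply F[33]=-20.000 → step 34: x=-0.487, v=-3.836, θ₁=-1.433, ω₁=-3.573, θ₂=0.693, ω₂=4.246
apply F[34]=-20.000 → step 35: x=-0.566, v=-4.056, θ₁=-1.507, ω₁=-3.857, θ₂=0.780, ω₂=4.380
apply F[35]=-20.000 → step 36: x=-0.649, v=-4.287, θ₁=-1.588, ω₁=-4.188, θ₂=0.868, ω₂=4.483
apply F[36]=-20.000 → step 37: x=-0.738, v=-4.535, θ₁=-1.675, ω₁=-4.576, θ₂=0.959, ω₂=4.553
apply F[37]=-20.000 → step 38: x=-0.831, v=-4.807, θ₁=-1.771, ω₁=-5.039, θ₂=1.050, ω₂=4.590
apply F[38]=-20.000 → step 39: x=-0.930, v=-5.110, θ₁=-1.877, ω₁=-5.592, θ₂=1.142, ω₂=4.600
apply F[39]=-20.000 → step 40: x=-1.036, v=-5.458, θ₁=-1.996, ω₁=-6.259, θ₂=1.234, ω₂=4.601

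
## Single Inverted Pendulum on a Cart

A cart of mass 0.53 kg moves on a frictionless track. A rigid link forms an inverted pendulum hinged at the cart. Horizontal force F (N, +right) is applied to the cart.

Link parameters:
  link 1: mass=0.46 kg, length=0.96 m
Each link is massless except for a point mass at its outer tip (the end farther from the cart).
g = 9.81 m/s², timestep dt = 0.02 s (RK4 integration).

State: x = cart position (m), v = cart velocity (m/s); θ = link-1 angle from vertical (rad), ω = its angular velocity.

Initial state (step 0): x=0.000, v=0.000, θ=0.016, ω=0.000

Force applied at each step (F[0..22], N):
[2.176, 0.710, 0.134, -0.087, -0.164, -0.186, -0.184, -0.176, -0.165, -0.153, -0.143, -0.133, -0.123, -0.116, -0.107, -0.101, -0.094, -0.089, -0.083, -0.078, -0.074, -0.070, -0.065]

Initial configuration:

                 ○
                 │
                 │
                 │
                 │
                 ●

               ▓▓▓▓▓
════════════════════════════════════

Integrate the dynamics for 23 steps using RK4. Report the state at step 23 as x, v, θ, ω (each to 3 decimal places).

apply F[0]=+2.176 → step 1: x=0.001, v=0.079, θ=0.015, ω=-0.080
apply F[1]=+0.710 → step 2: x=0.003, v=0.104, θ=0.013, ω=-0.102
apply F[2]=+0.134 → step 3: x=0.005, v=0.107, θ=0.011, ω=-0.102
apply F[3]=-0.087 → step 4: x=0.007, v=0.102, θ=0.009, ω=-0.095
apply F[4]=-0.164 → step 5: x=0.009, v=0.094, θ=0.008, ω=-0.085
apply F[5]=-0.186 → step 6: x=0.011, v=0.086, θ=0.006, ω=-0.076
apply F[6]=-0.184 → step 7: x=0.012, v=0.078, θ=0.005, ω=-0.066
apply F[7]=-0.176 → step 8: x=0.014, v=0.071, θ=0.003, ω=-0.058
apply F[8]=-0.165 → step 9: x=0.015, v=0.064, θ=0.002, ω=-0.050
apply F[9]=-0.153 → step 10: x=0.016, v=0.058, θ=0.001, ω=-0.044
apply F[10]=-0.143 → step 11: x=0.017, v=0.052, θ=0.000, ω=-0.038
apply F[11]=-0.133 → step 12: x=0.018, v=0.047, θ=-0.000, ω=-0.032
apply F[12]=-0.123 → step 13: x=0.019, v=0.043, θ=-0.001, ω=-0.028
apply F[13]=-0.116 → step 14: x=0.020, v=0.039, θ=-0.001, ω=-0.024
apply F[14]=-0.107 → step 15: x=0.021, v=0.035, θ=-0.002, ω=-0.020
apply F[15]=-0.101 → step 16: x=0.021, v=0.031, θ=-0.002, ω=-0.017
apply F[16]=-0.094 → step 17: x=0.022, v=0.028, θ=-0.002, ω=-0.014
apply F[17]=-0.089 → step 18: x=0.023, v=0.025, θ=-0.003, ω=-0.012
apply F[18]=-0.083 → step 19: x=0.023, v=0.023, θ=-0.003, ω=-0.009
apply F[19]=-0.078 → step 20: x=0.024, v=0.020, θ=-0.003, ω=-0.007
apply F[20]=-0.074 → step 21: x=0.024, v=0.018, θ=-0.003, ω=-0.006
apply F[21]=-0.070 → step 22: x=0.024, v=0.016, θ=-0.003, ω=-0.004
apply F[22]=-0.065 → step 23: x=0.025, v=0.014, θ=-0.003, ω=-0.003

Answer: x=0.025, v=0.014, θ=-0.003, ω=-0.003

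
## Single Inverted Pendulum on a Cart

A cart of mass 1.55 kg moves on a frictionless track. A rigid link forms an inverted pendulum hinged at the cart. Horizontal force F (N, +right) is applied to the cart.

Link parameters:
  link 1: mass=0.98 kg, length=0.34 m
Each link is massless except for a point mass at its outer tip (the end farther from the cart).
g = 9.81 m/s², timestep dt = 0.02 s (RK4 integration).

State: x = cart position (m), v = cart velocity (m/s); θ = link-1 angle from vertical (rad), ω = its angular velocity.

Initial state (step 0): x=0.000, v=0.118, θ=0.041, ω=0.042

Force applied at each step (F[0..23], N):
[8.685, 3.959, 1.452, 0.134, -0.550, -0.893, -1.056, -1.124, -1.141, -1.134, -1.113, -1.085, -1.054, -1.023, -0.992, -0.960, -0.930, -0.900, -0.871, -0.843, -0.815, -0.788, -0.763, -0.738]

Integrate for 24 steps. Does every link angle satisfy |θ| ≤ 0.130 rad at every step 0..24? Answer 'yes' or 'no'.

Answer: yes

Derivation:
apply F[0]=+8.685 → step 1: x=0.003, v=0.225, θ=0.039, ω=-0.249
apply F[1]=+3.959 → step 2: x=0.008, v=0.272, θ=0.033, ω=-0.365
apply F[2]=+1.452 → step 3: x=0.014, v=0.287, θ=0.025, ω=-0.393
apply F[3]=+0.134 → step 4: x=0.020, v=0.286, θ=0.018, ω=-0.378
apply F[4]=-0.550 → step 5: x=0.025, v=0.277, θ=0.010, ω=-0.344
apply F[5]=-0.893 → step 6: x=0.031, v=0.265, θ=0.004, ω=-0.303
apply F[6]=-1.056 → step 7: x=0.036, v=0.251, θ=-0.002, ω=-0.262
apply F[7]=-1.124 → step 8: x=0.041, v=0.237, θ=-0.007, ω=-0.224
apply F[8]=-1.141 → step 9: x=0.045, v=0.223, θ=-0.011, ω=-0.189
apply F[9]=-1.134 → step 10: x=0.050, v=0.210, θ=-0.014, ω=-0.157
apply F[10]=-1.113 → step 11: x=0.054, v=0.198, θ=-0.017, ω=-0.130
apply F[11]=-1.085 → step 12: x=0.058, v=0.186, θ=-0.019, ω=-0.106
apply F[12]=-1.054 → step 13: x=0.061, v=0.175, θ=-0.021, ω=-0.085
apply F[13]=-1.023 → step 14: x=0.065, v=0.164, θ=-0.023, ω=-0.067
apply F[14]=-0.992 → step 15: x=0.068, v=0.155, θ=-0.024, ω=-0.052
apply F[15]=-0.960 → step 16: x=0.071, v=0.145, θ=-0.025, ω=-0.039
apply F[16]=-0.930 → step 17: x=0.074, v=0.136, θ=-0.026, ω=-0.027
apply F[17]=-0.900 → step 18: x=0.076, v=0.128, θ=-0.026, ω=-0.017
apply F[18]=-0.871 → step 19: x=0.079, v=0.120, θ=-0.026, ω=-0.009
apply F[19]=-0.843 → step 20: x=0.081, v=0.112, θ=-0.026, ω=-0.002
apply F[20]=-0.815 → step 21: x=0.083, v=0.105, θ=-0.026, ω=0.004
apply F[21]=-0.788 → step 22: x=0.085, v=0.098, θ=-0.026, ω=0.009
apply F[22]=-0.763 → step 23: x=0.087, v=0.092, θ=-0.026, ω=0.014
apply F[23]=-0.738 → step 24: x=0.089, v=0.085, θ=-0.026, ω=0.017
Max |angle| over trajectory = 0.041 rad; bound = 0.130 → within bound.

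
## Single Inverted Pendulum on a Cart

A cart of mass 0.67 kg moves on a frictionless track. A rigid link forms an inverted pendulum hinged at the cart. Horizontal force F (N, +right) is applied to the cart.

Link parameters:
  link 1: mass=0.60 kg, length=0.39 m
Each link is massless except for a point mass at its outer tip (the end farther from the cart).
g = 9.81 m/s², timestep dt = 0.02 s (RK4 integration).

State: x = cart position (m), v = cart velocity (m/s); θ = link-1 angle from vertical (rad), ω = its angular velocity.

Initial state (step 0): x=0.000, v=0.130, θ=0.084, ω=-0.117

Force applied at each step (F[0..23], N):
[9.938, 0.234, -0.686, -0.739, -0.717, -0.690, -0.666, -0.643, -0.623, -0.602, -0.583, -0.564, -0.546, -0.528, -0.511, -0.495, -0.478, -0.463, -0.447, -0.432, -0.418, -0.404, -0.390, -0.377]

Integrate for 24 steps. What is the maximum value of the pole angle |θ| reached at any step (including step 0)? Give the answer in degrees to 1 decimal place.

Answer: 4.8°

Derivation:
apply F[0]=+9.938 → step 1: x=0.005, v=0.411, θ=0.075, ω=-0.795
apply F[1]=+0.234 → step 2: x=0.014, v=0.407, θ=0.059, ω=-0.750
apply F[2]=-0.686 → step 3: x=0.021, v=0.377, θ=0.046, ω=-0.648
apply F[3]=-0.739 → step 4: x=0.029, v=0.348, θ=0.034, ω=-0.554
apply F[4]=-0.717 → step 5: x=0.035, v=0.322, θ=0.023, ω=-0.473
apply F[5]=-0.690 → step 6: x=0.042, v=0.298, θ=0.015, ω=-0.402
apply F[6]=-0.666 → step 7: x=0.047, v=0.276, θ=0.007, ω=-0.341
apply F[7]=-0.643 → step 8: x=0.053, v=0.257, θ=0.001, ω=-0.288
apply F[8]=-0.623 → step 9: x=0.058, v=0.238, θ=-0.004, ω=-0.242
apply F[9]=-0.602 → step 10: x=0.062, v=0.222, θ=-0.009, ω=-0.203
apply F[10]=-0.583 → step 11: x=0.066, v=0.206, θ=-0.013, ω=-0.168
apply F[11]=-0.564 → step 12: x=0.070, v=0.192, θ=-0.016, ω=-0.139
apply F[12]=-0.546 → step 13: x=0.074, v=0.178, θ=-0.018, ω=-0.113
apply F[13]=-0.528 → step 14: x=0.078, v=0.166, θ=-0.020, ω=-0.091
apply F[14]=-0.511 → step 15: x=0.081, v=0.154, θ=-0.022, ω=-0.072
apply F[15]=-0.495 → step 16: x=0.084, v=0.144, θ=-0.023, ω=-0.056
apply F[16]=-0.478 → step 17: x=0.087, v=0.134, θ=-0.024, ω=-0.042
apply F[17]=-0.463 → step 18: x=0.089, v=0.124, θ=-0.025, ω=-0.030
apply F[18]=-0.447 → step 19: x=0.091, v=0.115, θ=-0.025, ω=-0.019
apply F[19]=-0.432 → step 20: x=0.094, v=0.107, θ=-0.026, ω=-0.010
apply F[20]=-0.418 → step 21: x=0.096, v=0.099, θ=-0.026, ω=-0.003
apply F[21]=-0.404 → step 22: x=0.098, v=0.091, θ=-0.026, ω=0.003
apply F[22]=-0.390 → step 23: x=0.099, v=0.084, θ=-0.026, ω=0.009
apply F[23]=-0.377 → step 24: x=0.101, v=0.077, θ=-0.025, ω=0.013
Max |angle| over trajectory = 0.084 rad = 4.8°.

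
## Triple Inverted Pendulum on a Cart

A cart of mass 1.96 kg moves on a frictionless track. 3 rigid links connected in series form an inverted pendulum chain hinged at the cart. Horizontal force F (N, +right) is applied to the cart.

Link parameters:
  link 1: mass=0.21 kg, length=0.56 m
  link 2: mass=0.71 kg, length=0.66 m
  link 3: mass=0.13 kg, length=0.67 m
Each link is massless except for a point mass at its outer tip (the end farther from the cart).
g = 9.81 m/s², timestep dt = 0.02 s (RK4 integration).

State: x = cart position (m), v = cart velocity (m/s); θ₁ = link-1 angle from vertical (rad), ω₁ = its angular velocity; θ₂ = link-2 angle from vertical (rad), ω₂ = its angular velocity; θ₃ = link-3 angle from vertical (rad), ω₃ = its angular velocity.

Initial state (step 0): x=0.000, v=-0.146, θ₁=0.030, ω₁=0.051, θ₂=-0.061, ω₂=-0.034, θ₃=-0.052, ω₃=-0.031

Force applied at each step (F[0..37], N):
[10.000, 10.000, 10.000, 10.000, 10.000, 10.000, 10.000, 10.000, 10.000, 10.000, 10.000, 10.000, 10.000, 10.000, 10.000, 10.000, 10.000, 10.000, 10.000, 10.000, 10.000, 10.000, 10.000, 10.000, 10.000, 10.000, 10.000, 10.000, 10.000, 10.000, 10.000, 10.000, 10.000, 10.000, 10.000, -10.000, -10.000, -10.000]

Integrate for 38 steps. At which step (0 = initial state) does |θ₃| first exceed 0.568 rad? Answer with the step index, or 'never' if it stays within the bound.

Answer: never

Derivation:
apply F[0]=+10.000 → step 1: x=-0.002, v=-0.047, θ₁=0.031, ω₁=0.011, θ₂=-0.063, ω₂=-0.169, θ₃=-0.053, ω₃=-0.028
apply F[1]=+10.000 → step 2: x=-0.002, v=0.052, θ₁=0.030, ω₁=-0.025, θ₂=-0.068, ω₂=-0.308, θ₃=-0.053, ω₃=-0.024
apply F[2]=+10.000 → step 3: x=0.000, v=0.151, θ₁=0.030, ω₁=-0.055, θ₂=-0.075, ω₂=-0.455, θ₃=-0.054, ω₃=-0.018
apply F[3]=+10.000 → step 4: x=0.004, v=0.250, θ₁=0.028, ω₁=-0.077, θ₂=-0.086, ω₂=-0.611, θ₃=-0.054, ω₃=-0.009
apply F[4]=+10.000 → step 5: x=0.010, v=0.349, θ₁=0.027, ω₁=-0.090, θ₂=-0.100, ω₂=-0.779, θ₃=-0.054, ω₃=0.003
apply F[5]=+10.000 → step 6: x=0.018, v=0.449, θ₁=0.025, ω₁=-0.092, θ₂=-0.117, ω₂=-0.962, θ₃=-0.054, ω₃=0.020
apply F[6]=+10.000 → step 7: x=0.028, v=0.549, θ₁=0.023, ω₁=-0.084, θ₂=-0.138, ω₂=-1.160, θ₃=-0.053, ω₃=0.042
apply F[7]=+10.000 → step 8: x=0.040, v=0.649, θ₁=0.022, ω₁=-0.063, θ₂=-0.164, ω₂=-1.376, θ₃=-0.052, ω₃=0.069
apply F[8]=+10.000 → step 9: x=0.054, v=0.749, θ₁=0.021, ω₁=-0.034, θ₂=-0.194, ω₂=-1.607, θ₃=-0.050, ω₃=0.101
apply F[9]=+10.000 → step 10: x=0.070, v=0.850, θ₁=0.020, ω₁=-0.001, θ₂=-0.228, ω₂=-1.852, θ₃=-0.048, ω₃=0.136
apply F[10]=+10.000 → step 11: x=0.088, v=0.950, θ₁=0.021, ω₁=0.031, θ₂=-0.268, ω₂=-2.104, θ₃=-0.045, ω₃=0.174
apply F[11]=+10.000 → step 12: x=0.108, v=1.051, θ₁=0.021, ω₁=0.052, θ₂=-0.312, ω₂=-2.358, θ₃=-0.041, ω₃=0.213
apply F[12]=+10.000 → step 13: x=0.130, v=1.152, θ₁=0.022, ω₁=0.052, θ₂=-0.362, ω₂=-2.606, θ₃=-0.036, ω₃=0.248
apply F[13]=+10.000 → step 14: x=0.154, v=1.253, θ₁=0.023, ω₁=0.023, θ₂=-0.417, ω₂=-2.843, θ₃=-0.031, ω₃=0.279
apply F[14]=+10.000 → step 15: x=0.180, v=1.355, θ₁=0.023, ω₁=-0.042, θ₂=-0.476, ω₂=-3.063, θ₃=-0.025, ω₃=0.303
apply F[15]=+10.000 → step 16: x=0.208, v=1.456, θ₁=0.021, ω₁=-0.148, θ₂=-0.539, ω₂=-3.267, θ₃=-0.019, ω₃=0.318
apply F[16]=+10.000 → step 17: x=0.238, v=1.558, θ₁=0.017, ω₁=-0.297, θ₂=-0.606, ω₂=-3.452, θ₃=-0.012, ω₃=0.324
apply F[17]=+10.000 → step 18: x=0.271, v=1.659, θ₁=0.009, ω₁=-0.491, θ₂=-0.677, ω₂=-3.621, θ₃=-0.006, ω₃=0.320
apply F[18]=+10.000 → step 19: x=0.305, v=1.761, θ₁=-0.003, ω₁=-0.732, θ₂=-0.751, ω₂=-3.772, θ₃=0.000, ω₃=0.305
apply F[19]=+10.000 → step 20: x=0.341, v=1.863, θ₁=-0.020, ω₁=-1.019, θ₂=-0.828, ω₂=-3.906, θ₃=0.006, ω₃=0.280
apply F[20]=+10.000 → step 21: x=0.379, v=1.966, θ₁=-0.044, ω₁=-1.356, θ₂=-0.907, ω₂=-4.020, θ₃=0.011, ω₃=0.244
apply F[21]=+10.000 → step 22: x=0.420, v=2.068, θ₁=-0.075, ω₁=-1.740, θ₂=-0.988, ω₂=-4.111, θ₃=0.016, ω₃=0.196
apply F[22]=+10.000 → step 23: x=0.462, v=2.171, θ₁=-0.114, ω₁=-2.174, θ₂=-1.071, ω₂=-4.170, θ₃=0.019, ω₃=0.138
apply F[23]=+10.000 → step 24: x=0.507, v=2.273, θ₁=-0.162, ω₁=-2.656, θ₂=-1.155, ω₂=-4.190, θ₃=0.021, ω₃=0.070
apply F[24]=+10.000 → step 25: x=0.553, v=2.375, θ₁=-0.221, ω₁=-3.184, θ₂=-1.238, ω₂=-4.156, θ₃=0.022, ω₃=-0.008
apply F[25]=+10.000 → step 26: x=0.602, v=2.475, θ₁=-0.290, ω₁=-3.755, θ₂=-1.321, ω₂=-4.055, θ₃=0.021, ω₃=-0.095
apply F[26]=+10.000 → step 27: x=0.652, v=2.572, θ₁=-0.371, ω₁=-4.365, θ₂=-1.400, ω₂=-3.868, θ₃=0.018, ω₃=-0.189
apply F[27]=+10.000 → step 28: x=0.704, v=2.664, θ₁=-0.465, ω₁=-5.012, θ₂=-1.475, ω₂=-3.574, θ₃=0.013, ω₃=-0.291
apply F[28]=+10.000 → step 29: x=0.759, v=2.748, θ₁=-0.572, ω₁=-5.700, θ₂=-1.542, ω₂=-3.150, θ₃=0.006, ω₃=-0.404
apply F[29]=+10.000 → step 30: x=0.814, v=2.820, θ₁=-0.693, ω₁=-6.444, θ₂=-1.600, ω₂=-2.570, θ₃=-0.003, ω₃=-0.537
apply F[30]=+10.000 → step 31: x=0.871, v=2.872, θ₁=-0.830, ω₁=-7.279, θ₂=-1.644, ω₂=-1.797, θ₃=-0.015, ω₃=-0.708
apply F[31]=+10.000 → step 32: x=0.929, v=2.890, θ₁=-0.985, ω₁=-8.279, θ₂=-1.670, ω₂=-0.775, θ₃=-0.032, ω₃=-0.964
apply F[32]=+10.000 → step 33: x=0.986, v=2.842, θ₁=-1.163, ω₁=-9.563, θ₂=-1.672, ω₂=0.577, θ₃=-0.055, ω₃=-1.415
apply F[33]=+10.000 → step 34: x=1.042, v=2.648, θ₁=-1.370, ω₁=-11.183, θ₂=-1.645, ω₂=2.223, θ₃=-0.092, ω₃=-2.334
apply F[34]=+10.000 → step 35: x=1.091, v=2.219, θ₁=-1.608, ω₁=-12.309, θ₂=-1.588, ω₂=3.190, θ₃=-0.154, ω₃=-4.045
apply F[35]=-10.000 → step 36: x=1.129, v=1.623, θ₁=-1.850, ω₁=-11.755, θ₂=-1.532, ω₂=2.148, θ₃=-0.252, ω₃=-5.616
apply F[36]=-10.000 → step 37: x=1.157, v=1.213, θ₁=-2.075, ω₁=-10.685, θ₂=-1.507, ω₂=0.313, θ₃=-0.374, ω₃=-6.531
apply F[37]=-10.000 → step 38: x=1.178, v=0.927, θ₁=-2.279, ω₁=-9.813, θ₂=-1.519, ω₂=-1.469, θ₃=-0.510, ω₃=-7.043
max |θ₃| = 0.510 ≤ 0.568 over all 39 states.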